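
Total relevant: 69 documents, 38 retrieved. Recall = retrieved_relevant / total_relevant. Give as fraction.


Recall = retrieved_relevant / total_relevant
= 38 / 69
= 38 / (38 + 31)
= 38/69

38/69


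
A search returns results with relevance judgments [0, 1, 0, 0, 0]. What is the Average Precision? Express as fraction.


Computing P@k for each relevant position:
Position 1: not relevant
Position 2: relevant, P@2 = 1/2 = 1/2
Position 3: not relevant
Position 4: not relevant
Position 5: not relevant
Sum of P@k = 1/2 = 1/2
AP = 1/2 / 1 = 1/2

1/2


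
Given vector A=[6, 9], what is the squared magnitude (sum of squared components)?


|A|^2 = sum of squared components
A[0]^2 = 6^2 = 36
A[1]^2 = 9^2 = 81
Sum = 36 + 81 = 117

117


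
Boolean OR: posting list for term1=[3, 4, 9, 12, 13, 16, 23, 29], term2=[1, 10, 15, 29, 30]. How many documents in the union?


Boolean OR: find union of posting lists
term1 docs: [3, 4, 9, 12, 13, 16, 23, 29]
term2 docs: [1, 10, 15, 29, 30]
Union: [1, 3, 4, 9, 10, 12, 13, 15, 16, 23, 29, 30]
|union| = 12

12


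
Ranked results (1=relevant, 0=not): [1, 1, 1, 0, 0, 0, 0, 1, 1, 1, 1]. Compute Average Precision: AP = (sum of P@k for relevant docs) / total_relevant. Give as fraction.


Computing P@k for each relevant position:
Position 1: relevant, P@1 = 1/1 = 1
Position 2: relevant, P@2 = 2/2 = 1
Position 3: relevant, P@3 = 3/3 = 1
Position 4: not relevant
Position 5: not relevant
Position 6: not relevant
Position 7: not relevant
Position 8: relevant, P@8 = 4/8 = 1/2
Position 9: relevant, P@9 = 5/9 = 5/9
Position 10: relevant, P@10 = 6/10 = 3/5
Position 11: relevant, P@11 = 7/11 = 7/11
Sum of P@k = 1 + 1 + 1 + 1/2 + 5/9 + 3/5 + 7/11 = 5239/990
AP = 5239/990 / 7 = 5239/6930

5239/6930


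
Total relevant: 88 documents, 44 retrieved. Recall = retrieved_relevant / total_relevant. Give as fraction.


Recall = retrieved_relevant / total_relevant
= 44 / 88
= 44 / (44 + 44)
= 1/2

1/2


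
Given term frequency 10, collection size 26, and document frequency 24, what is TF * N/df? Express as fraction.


TF * (N/df)
= 10 * (26/24)
= 10 * 13/12
= 65/6

65/6


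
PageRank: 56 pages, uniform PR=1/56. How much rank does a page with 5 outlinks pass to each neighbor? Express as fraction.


Initial PR = 1/56 = 1/56
Outlinks = 5
Contribution per link = PR / outlinks
= 1/56 / 5
= 1/280

1/280


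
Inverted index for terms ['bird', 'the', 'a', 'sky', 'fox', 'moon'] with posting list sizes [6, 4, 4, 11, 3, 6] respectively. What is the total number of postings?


Summing posting list sizes:
'bird': 6 postings
'the': 4 postings
'a': 4 postings
'sky': 11 postings
'fox': 3 postings
'moon': 6 postings
Total = 6 + 4 + 4 + 11 + 3 + 6 = 34

34


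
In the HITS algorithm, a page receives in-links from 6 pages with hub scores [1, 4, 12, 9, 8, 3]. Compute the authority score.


Authority = sum of hub scores of in-linkers
In-link 1: hub score = 1
In-link 2: hub score = 4
In-link 3: hub score = 12
In-link 4: hub score = 9
In-link 5: hub score = 8
In-link 6: hub score = 3
Authority = 1 + 4 + 12 + 9 + 8 + 3 = 37

37


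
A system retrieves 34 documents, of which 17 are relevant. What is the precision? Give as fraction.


Precision = relevant_retrieved / total_retrieved
= 17 / 34
= 17 / (17 + 17)
= 1/2

1/2


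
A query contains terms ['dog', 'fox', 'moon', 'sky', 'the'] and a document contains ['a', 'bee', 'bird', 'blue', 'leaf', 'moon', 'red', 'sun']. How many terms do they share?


Query terms: ['dog', 'fox', 'moon', 'sky', 'the']
Document terms: ['a', 'bee', 'bird', 'blue', 'leaf', 'moon', 'red', 'sun']
Common terms: ['moon']
Overlap count = 1

1


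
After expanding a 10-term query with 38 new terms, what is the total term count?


Original terms: 10
Expansion terms: 38
Total = 10 + 38 = 48

48


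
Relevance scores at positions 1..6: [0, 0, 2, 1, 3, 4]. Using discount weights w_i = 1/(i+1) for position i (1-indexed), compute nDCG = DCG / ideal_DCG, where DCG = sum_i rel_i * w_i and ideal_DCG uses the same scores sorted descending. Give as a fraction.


Position discount weights w_i = 1/(i+1) for i=1..6:
Weights = [1/2, 1/3, 1/4, 1/5, 1/6, 1/7]
Actual relevance: [0, 0, 2, 1, 3, 4]
DCG = 0/2 + 0/3 + 2/4 + 1/5 + 3/6 + 4/7 = 62/35
Ideal relevance (sorted desc): [4, 3, 2, 1, 0, 0]
Ideal DCG = 4/2 + 3/3 + 2/4 + 1/5 + 0/6 + 0/7 = 37/10
nDCG = DCG / ideal_DCG = 62/35 / 37/10 = 124/259

124/259


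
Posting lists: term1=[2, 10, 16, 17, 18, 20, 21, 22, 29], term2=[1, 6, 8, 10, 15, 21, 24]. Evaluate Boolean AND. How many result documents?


Boolean AND: find intersection of posting lists
term1 docs: [2, 10, 16, 17, 18, 20, 21, 22, 29]
term2 docs: [1, 6, 8, 10, 15, 21, 24]
Intersection: [10, 21]
|intersection| = 2

2


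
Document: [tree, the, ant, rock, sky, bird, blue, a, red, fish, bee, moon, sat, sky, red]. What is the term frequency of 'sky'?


Document has 15 words
Scanning for 'sky':
Found at positions: [4, 13]
Count = 2

2


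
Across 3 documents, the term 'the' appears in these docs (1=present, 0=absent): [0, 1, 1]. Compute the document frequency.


Checking each document for 'the':
Doc 1: absent
Doc 2: present
Doc 3: present
df = sum of presences = 0 + 1 + 1 = 2

2


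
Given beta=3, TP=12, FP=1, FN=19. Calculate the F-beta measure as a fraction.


P = TP/(TP+FP) = 12/13 = 12/13
R = TP/(TP+FN) = 12/31 = 12/31
beta^2 = 3^2 = 9
(1 + beta^2) = 10
Numerator = (1+beta^2)*P*R = 1440/403
Denominator = beta^2*P + R = 108/13 + 12/31 = 3504/403
F_beta = 30/73

30/73


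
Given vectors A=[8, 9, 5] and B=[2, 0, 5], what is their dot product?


Dot product = sum of element-wise products
A[0]*B[0] = 8*2 = 16
A[1]*B[1] = 9*0 = 0
A[2]*B[2] = 5*5 = 25
Sum = 16 + 0 + 25 = 41

41


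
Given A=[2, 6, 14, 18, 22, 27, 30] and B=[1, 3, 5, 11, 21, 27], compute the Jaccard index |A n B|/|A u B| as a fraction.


A intersect B = [27]
|A intersect B| = 1
A union B = [1, 2, 3, 5, 6, 11, 14, 18, 21, 22, 27, 30]
|A union B| = 12
Jaccard = 1/12 = 1/12

1/12


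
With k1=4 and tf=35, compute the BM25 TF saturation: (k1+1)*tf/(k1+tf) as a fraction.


BM25 TF component = (k1+1)*tf / (k1+tf)
k1 = 4, tf = 35
Numerator = (4+1)*35 = 175
Denominator = 4 + 35 = 39
= 175/39 = 175/39

175/39


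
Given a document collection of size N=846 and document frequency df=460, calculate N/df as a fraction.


IDF ratio = N / df
= 846 / 460
= 423/230

423/230


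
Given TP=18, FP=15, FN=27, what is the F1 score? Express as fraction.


F1 = 2 * P * R / (P + R)
P = TP/(TP+FP) = 18/33 = 6/11
R = TP/(TP+FN) = 18/45 = 2/5
2 * P * R = 2 * 6/11 * 2/5 = 24/55
P + R = 6/11 + 2/5 = 52/55
F1 = 24/55 / 52/55 = 6/13

6/13


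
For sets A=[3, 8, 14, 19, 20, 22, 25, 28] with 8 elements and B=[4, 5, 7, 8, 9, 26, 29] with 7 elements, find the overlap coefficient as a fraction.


A intersect B = [8]
|A intersect B| = 1
min(|A|, |B|) = min(8, 7) = 7
Overlap = 1 / 7 = 1/7

1/7


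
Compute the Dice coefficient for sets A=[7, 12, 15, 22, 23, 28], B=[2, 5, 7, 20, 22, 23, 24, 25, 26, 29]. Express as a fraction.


A intersect B = [7, 22, 23]
|A intersect B| = 3
|A| = 6, |B| = 10
Dice = 2*3 / (6+10)
= 6 / 16 = 3/8

3/8


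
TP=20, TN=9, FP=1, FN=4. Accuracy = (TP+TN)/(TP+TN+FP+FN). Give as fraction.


Accuracy = (TP + TN) / (TP + TN + FP + FN)
TP + TN = 20 + 9 = 29
Total = 20 + 9 + 1 + 4 = 34
Accuracy = 29 / 34 = 29/34

29/34


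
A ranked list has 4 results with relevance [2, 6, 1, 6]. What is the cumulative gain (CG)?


Cumulative Gain = sum of relevance scores
Position 1: rel=2, running sum=2
Position 2: rel=6, running sum=8
Position 3: rel=1, running sum=9
Position 4: rel=6, running sum=15
CG = 15

15


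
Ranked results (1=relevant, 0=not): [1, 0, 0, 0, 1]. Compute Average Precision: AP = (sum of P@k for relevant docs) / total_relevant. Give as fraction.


Computing P@k for each relevant position:
Position 1: relevant, P@1 = 1/1 = 1
Position 2: not relevant
Position 3: not relevant
Position 4: not relevant
Position 5: relevant, P@5 = 2/5 = 2/5
Sum of P@k = 1 + 2/5 = 7/5
AP = 7/5 / 2 = 7/10

7/10


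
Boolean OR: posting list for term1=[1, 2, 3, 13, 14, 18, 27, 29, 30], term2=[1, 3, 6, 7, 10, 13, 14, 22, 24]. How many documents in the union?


Boolean OR: find union of posting lists
term1 docs: [1, 2, 3, 13, 14, 18, 27, 29, 30]
term2 docs: [1, 3, 6, 7, 10, 13, 14, 22, 24]
Union: [1, 2, 3, 6, 7, 10, 13, 14, 18, 22, 24, 27, 29, 30]
|union| = 14

14


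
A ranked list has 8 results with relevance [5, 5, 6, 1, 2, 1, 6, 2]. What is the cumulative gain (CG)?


Cumulative Gain = sum of relevance scores
Position 1: rel=5, running sum=5
Position 2: rel=5, running sum=10
Position 3: rel=6, running sum=16
Position 4: rel=1, running sum=17
Position 5: rel=2, running sum=19
Position 6: rel=1, running sum=20
Position 7: rel=6, running sum=26
Position 8: rel=2, running sum=28
CG = 28

28


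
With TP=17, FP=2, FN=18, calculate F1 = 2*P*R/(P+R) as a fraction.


F1 = 2 * P * R / (P + R)
P = TP/(TP+FP) = 17/19 = 17/19
R = TP/(TP+FN) = 17/35 = 17/35
2 * P * R = 2 * 17/19 * 17/35 = 578/665
P + R = 17/19 + 17/35 = 918/665
F1 = 578/665 / 918/665 = 17/27

17/27


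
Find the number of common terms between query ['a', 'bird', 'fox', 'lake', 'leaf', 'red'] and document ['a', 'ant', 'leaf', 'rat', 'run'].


Query terms: ['a', 'bird', 'fox', 'lake', 'leaf', 'red']
Document terms: ['a', 'ant', 'leaf', 'rat', 'run']
Common terms: ['a', 'leaf']
Overlap count = 2

2


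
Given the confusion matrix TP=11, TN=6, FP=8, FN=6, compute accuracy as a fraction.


Accuracy = (TP + TN) / (TP + TN + FP + FN)
TP + TN = 11 + 6 = 17
Total = 11 + 6 + 8 + 6 = 31
Accuracy = 17 / 31 = 17/31

17/31


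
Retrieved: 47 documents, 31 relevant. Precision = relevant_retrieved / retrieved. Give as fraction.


Precision = relevant_retrieved / total_retrieved
= 31 / 47
= 31 / (31 + 16)
= 31/47

31/47


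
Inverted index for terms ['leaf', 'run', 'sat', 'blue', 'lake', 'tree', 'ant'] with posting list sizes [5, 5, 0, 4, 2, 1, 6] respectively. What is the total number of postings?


Summing posting list sizes:
'leaf': 5 postings
'run': 5 postings
'sat': 0 postings
'blue': 4 postings
'lake': 2 postings
'tree': 1 postings
'ant': 6 postings
Total = 5 + 5 + 0 + 4 + 2 + 1 + 6 = 23

23


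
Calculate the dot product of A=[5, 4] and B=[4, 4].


Dot product = sum of element-wise products
A[0]*B[0] = 5*4 = 20
A[1]*B[1] = 4*4 = 16
Sum = 20 + 16 = 36

36


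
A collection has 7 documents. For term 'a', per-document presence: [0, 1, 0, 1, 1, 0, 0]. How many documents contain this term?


Checking each document for 'a':
Doc 1: absent
Doc 2: present
Doc 3: absent
Doc 4: present
Doc 5: present
Doc 6: absent
Doc 7: absent
df = sum of presences = 0 + 1 + 0 + 1 + 1 + 0 + 0 = 3

3


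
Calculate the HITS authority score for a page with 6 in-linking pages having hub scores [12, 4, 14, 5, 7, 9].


Authority = sum of hub scores of in-linkers
In-link 1: hub score = 12
In-link 2: hub score = 4
In-link 3: hub score = 14
In-link 4: hub score = 5
In-link 5: hub score = 7
In-link 6: hub score = 9
Authority = 12 + 4 + 14 + 5 + 7 + 9 = 51

51


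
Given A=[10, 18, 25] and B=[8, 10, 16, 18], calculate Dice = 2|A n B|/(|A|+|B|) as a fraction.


A intersect B = [10, 18]
|A intersect B| = 2
|A| = 3, |B| = 4
Dice = 2*2 / (3+4)
= 4 / 7 = 4/7

4/7


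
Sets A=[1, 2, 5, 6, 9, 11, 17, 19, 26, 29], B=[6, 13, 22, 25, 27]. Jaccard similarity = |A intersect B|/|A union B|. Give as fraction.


A intersect B = [6]
|A intersect B| = 1
A union B = [1, 2, 5, 6, 9, 11, 13, 17, 19, 22, 25, 26, 27, 29]
|A union B| = 14
Jaccard = 1/14 = 1/14

1/14


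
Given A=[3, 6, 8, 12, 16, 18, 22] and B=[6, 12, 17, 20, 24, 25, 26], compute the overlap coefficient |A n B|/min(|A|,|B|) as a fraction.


A intersect B = [6, 12]
|A intersect B| = 2
min(|A|, |B|) = min(7, 7) = 7
Overlap = 2 / 7 = 2/7

2/7


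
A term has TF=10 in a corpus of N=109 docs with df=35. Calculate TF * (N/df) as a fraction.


TF * (N/df)
= 10 * (109/35)
= 10 * 109/35
= 218/7

218/7


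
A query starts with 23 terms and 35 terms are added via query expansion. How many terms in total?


Original terms: 23
Expansion terms: 35
Total = 23 + 35 = 58

58


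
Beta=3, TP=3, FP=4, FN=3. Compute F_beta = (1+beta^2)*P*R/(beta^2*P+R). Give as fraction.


P = TP/(TP+FP) = 3/7 = 3/7
R = TP/(TP+FN) = 3/6 = 1/2
beta^2 = 3^2 = 9
(1 + beta^2) = 10
Numerator = (1+beta^2)*P*R = 15/7
Denominator = beta^2*P + R = 27/7 + 1/2 = 61/14
F_beta = 30/61

30/61


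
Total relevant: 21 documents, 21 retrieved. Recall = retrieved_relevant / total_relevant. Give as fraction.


Recall = retrieved_relevant / total_relevant
= 21 / 21
= 21 / (21 + 0)
= 1

1


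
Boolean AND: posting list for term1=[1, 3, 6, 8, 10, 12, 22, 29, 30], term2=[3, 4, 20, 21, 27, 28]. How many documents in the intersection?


Boolean AND: find intersection of posting lists
term1 docs: [1, 3, 6, 8, 10, 12, 22, 29, 30]
term2 docs: [3, 4, 20, 21, 27, 28]
Intersection: [3]
|intersection| = 1

1


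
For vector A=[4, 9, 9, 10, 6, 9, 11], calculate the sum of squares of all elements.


|A|^2 = sum of squared components
A[0]^2 = 4^2 = 16
A[1]^2 = 9^2 = 81
A[2]^2 = 9^2 = 81
A[3]^2 = 10^2 = 100
A[4]^2 = 6^2 = 36
A[5]^2 = 9^2 = 81
A[6]^2 = 11^2 = 121
Sum = 16 + 81 + 81 + 100 + 36 + 81 + 121 = 516

516


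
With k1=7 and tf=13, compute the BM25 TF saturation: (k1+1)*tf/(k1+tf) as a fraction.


BM25 TF component = (k1+1)*tf / (k1+tf)
k1 = 7, tf = 13
Numerator = (7+1)*13 = 104
Denominator = 7 + 13 = 20
= 104/20 = 26/5

26/5


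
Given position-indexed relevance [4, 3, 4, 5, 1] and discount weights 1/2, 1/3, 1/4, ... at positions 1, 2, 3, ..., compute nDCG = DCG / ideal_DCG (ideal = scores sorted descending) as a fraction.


Position discount weights w_i = 1/(i+1) for i=1..5:
Weights = [1/2, 1/3, 1/4, 1/5, 1/6]
Actual relevance: [4, 3, 4, 5, 1]
DCG = 4/2 + 3/3 + 4/4 + 5/5 + 1/6 = 31/6
Ideal relevance (sorted desc): [5, 4, 4, 3, 1]
Ideal DCG = 5/2 + 4/3 + 4/4 + 3/5 + 1/6 = 28/5
nDCG = DCG / ideal_DCG = 31/6 / 28/5 = 155/168

155/168


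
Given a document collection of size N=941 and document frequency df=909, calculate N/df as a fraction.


IDF ratio = N / df
= 941 / 909
= 941/909

941/909


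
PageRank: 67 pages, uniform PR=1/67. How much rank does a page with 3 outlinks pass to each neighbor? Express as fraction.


Initial PR = 1/67 = 1/67
Outlinks = 3
Contribution per link = PR / outlinks
= 1/67 / 3
= 1/201

1/201


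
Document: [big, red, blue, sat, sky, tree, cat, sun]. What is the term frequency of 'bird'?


Document has 8 words
Scanning for 'bird':
Term not found in document
Count = 0

0


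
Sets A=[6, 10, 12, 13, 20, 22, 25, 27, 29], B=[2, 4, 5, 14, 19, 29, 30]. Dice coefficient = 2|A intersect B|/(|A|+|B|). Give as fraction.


A intersect B = [29]
|A intersect B| = 1
|A| = 9, |B| = 7
Dice = 2*1 / (9+7)
= 2 / 16 = 1/8

1/8


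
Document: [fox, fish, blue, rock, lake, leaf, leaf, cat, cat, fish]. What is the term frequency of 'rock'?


Document has 10 words
Scanning for 'rock':
Found at positions: [3]
Count = 1

1


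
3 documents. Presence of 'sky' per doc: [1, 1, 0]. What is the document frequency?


Checking each document for 'sky':
Doc 1: present
Doc 2: present
Doc 3: absent
df = sum of presences = 1 + 1 + 0 = 2

2


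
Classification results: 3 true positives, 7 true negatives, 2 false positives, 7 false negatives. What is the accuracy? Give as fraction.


Accuracy = (TP + TN) / (TP + TN + FP + FN)
TP + TN = 3 + 7 = 10
Total = 3 + 7 + 2 + 7 = 19
Accuracy = 10 / 19 = 10/19

10/19


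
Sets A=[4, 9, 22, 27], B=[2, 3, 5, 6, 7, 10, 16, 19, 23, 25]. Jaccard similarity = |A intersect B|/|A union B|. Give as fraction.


A intersect B = []
|A intersect B| = 0
A union B = [2, 3, 4, 5, 6, 7, 9, 10, 16, 19, 22, 23, 25, 27]
|A union B| = 14
Jaccard = 0/14 = 0

0


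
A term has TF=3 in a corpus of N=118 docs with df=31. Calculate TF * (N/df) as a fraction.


TF * (N/df)
= 3 * (118/31)
= 3 * 118/31
= 354/31

354/31


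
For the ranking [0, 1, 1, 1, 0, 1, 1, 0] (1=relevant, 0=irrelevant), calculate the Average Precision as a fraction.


Computing P@k for each relevant position:
Position 1: not relevant
Position 2: relevant, P@2 = 1/2 = 1/2
Position 3: relevant, P@3 = 2/3 = 2/3
Position 4: relevant, P@4 = 3/4 = 3/4
Position 5: not relevant
Position 6: relevant, P@6 = 4/6 = 2/3
Position 7: relevant, P@7 = 5/7 = 5/7
Position 8: not relevant
Sum of P@k = 1/2 + 2/3 + 3/4 + 2/3 + 5/7 = 277/84
AP = 277/84 / 5 = 277/420

277/420


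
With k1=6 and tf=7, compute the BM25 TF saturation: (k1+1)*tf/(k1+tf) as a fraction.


BM25 TF component = (k1+1)*tf / (k1+tf)
k1 = 6, tf = 7
Numerator = (6+1)*7 = 49
Denominator = 6 + 7 = 13
= 49/13 = 49/13

49/13


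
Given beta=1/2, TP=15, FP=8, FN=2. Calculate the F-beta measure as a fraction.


P = TP/(TP+FP) = 15/23 = 15/23
R = TP/(TP+FN) = 15/17 = 15/17
beta^2 = 1/2^2 = 1/4
(1 + beta^2) = 5/4
Numerator = (1+beta^2)*P*R = 1125/1564
Denominator = beta^2*P + R = 15/92 + 15/17 = 1635/1564
F_beta = 75/109

75/109


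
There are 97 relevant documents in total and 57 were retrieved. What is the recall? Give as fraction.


Recall = retrieved_relevant / total_relevant
= 57 / 97
= 57 / (57 + 40)
= 57/97

57/97


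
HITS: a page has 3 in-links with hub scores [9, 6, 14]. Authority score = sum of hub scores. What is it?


Authority = sum of hub scores of in-linkers
In-link 1: hub score = 9
In-link 2: hub score = 6
In-link 3: hub score = 14
Authority = 9 + 6 + 14 = 29

29


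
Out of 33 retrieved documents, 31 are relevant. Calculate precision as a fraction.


Precision = relevant_retrieved / total_retrieved
= 31 / 33
= 31 / (31 + 2)
= 31/33

31/33


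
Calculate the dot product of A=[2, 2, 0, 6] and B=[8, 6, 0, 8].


Dot product = sum of element-wise products
A[0]*B[0] = 2*8 = 16
A[1]*B[1] = 2*6 = 12
A[2]*B[2] = 0*0 = 0
A[3]*B[3] = 6*8 = 48
Sum = 16 + 12 + 0 + 48 = 76

76


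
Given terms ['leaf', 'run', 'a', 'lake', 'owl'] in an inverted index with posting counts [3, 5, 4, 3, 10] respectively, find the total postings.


Summing posting list sizes:
'leaf': 3 postings
'run': 5 postings
'a': 4 postings
'lake': 3 postings
'owl': 10 postings
Total = 3 + 5 + 4 + 3 + 10 = 25

25


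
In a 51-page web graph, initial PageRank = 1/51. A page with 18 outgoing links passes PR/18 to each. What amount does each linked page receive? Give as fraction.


Initial PR = 1/51 = 1/51
Outlinks = 18
Contribution per link = PR / outlinks
= 1/51 / 18
= 1/918

1/918


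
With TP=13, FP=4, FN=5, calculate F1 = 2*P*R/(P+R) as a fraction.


F1 = 2 * P * R / (P + R)
P = TP/(TP+FP) = 13/17 = 13/17
R = TP/(TP+FN) = 13/18 = 13/18
2 * P * R = 2 * 13/17 * 13/18 = 169/153
P + R = 13/17 + 13/18 = 455/306
F1 = 169/153 / 455/306 = 26/35

26/35


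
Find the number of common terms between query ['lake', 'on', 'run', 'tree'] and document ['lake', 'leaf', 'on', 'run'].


Query terms: ['lake', 'on', 'run', 'tree']
Document terms: ['lake', 'leaf', 'on', 'run']
Common terms: ['lake', 'on', 'run']
Overlap count = 3

3


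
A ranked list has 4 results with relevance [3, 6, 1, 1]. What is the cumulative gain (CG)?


Cumulative Gain = sum of relevance scores
Position 1: rel=3, running sum=3
Position 2: rel=6, running sum=9
Position 3: rel=1, running sum=10
Position 4: rel=1, running sum=11
CG = 11

11


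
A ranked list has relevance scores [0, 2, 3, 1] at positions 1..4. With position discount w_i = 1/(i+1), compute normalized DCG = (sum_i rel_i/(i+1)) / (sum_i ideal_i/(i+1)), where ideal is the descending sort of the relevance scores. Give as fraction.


Position discount weights w_i = 1/(i+1) for i=1..4:
Weights = [1/2, 1/3, 1/4, 1/5]
Actual relevance: [0, 2, 3, 1]
DCG = 0/2 + 2/3 + 3/4 + 1/5 = 97/60
Ideal relevance (sorted desc): [3, 2, 1, 0]
Ideal DCG = 3/2 + 2/3 + 1/4 + 0/5 = 29/12
nDCG = DCG / ideal_DCG = 97/60 / 29/12 = 97/145

97/145


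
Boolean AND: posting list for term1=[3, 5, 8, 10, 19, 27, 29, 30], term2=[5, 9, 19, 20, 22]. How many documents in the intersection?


Boolean AND: find intersection of posting lists
term1 docs: [3, 5, 8, 10, 19, 27, 29, 30]
term2 docs: [5, 9, 19, 20, 22]
Intersection: [5, 19]
|intersection| = 2

2


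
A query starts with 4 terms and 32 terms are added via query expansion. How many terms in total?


Original terms: 4
Expansion terms: 32
Total = 4 + 32 = 36

36


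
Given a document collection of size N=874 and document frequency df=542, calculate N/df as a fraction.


IDF ratio = N / df
= 874 / 542
= 437/271

437/271


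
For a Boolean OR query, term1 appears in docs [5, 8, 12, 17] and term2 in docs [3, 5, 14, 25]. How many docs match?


Boolean OR: find union of posting lists
term1 docs: [5, 8, 12, 17]
term2 docs: [3, 5, 14, 25]
Union: [3, 5, 8, 12, 14, 17, 25]
|union| = 7

7


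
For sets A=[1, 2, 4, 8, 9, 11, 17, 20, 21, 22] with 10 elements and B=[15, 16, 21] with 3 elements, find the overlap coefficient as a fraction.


A intersect B = [21]
|A intersect B| = 1
min(|A|, |B|) = min(10, 3) = 3
Overlap = 1 / 3 = 1/3

1/3


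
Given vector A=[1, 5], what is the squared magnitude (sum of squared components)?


|A|^2 = sum of squared components
A[0]^2 = 1^2 = 1
A[1]^2 = 5^2 = 25
Sum = 1 + 25 = 26

26


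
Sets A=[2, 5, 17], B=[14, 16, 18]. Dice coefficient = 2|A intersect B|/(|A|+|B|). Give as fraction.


A intersect B = []
|A intersect B| = 0
|A| = 3, |B| = 3
Dice = 2*0 / (3+3)
= 0 / 6 = 0

0


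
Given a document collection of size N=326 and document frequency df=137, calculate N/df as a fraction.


IDF ratio = N / df
= 326 / 137
= 326/137

326/137


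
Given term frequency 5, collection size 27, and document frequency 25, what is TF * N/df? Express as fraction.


TF * (N/df)
= 5 * (27/25)
= 5 * 27/25
= 27/5

27/5


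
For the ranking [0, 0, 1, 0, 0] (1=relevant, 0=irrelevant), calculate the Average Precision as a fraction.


Computing P@k for each relevant position:
Position 1: not relevant
Position 2: not relevant
Position 3: relevant, P@3 = 1/3 = 1/3
Position 4: not relevant
Position 5: not relevant
Sum of P@k = 1/3 = 1/3
AP = 1/3 / 1 = 1/3

1/3


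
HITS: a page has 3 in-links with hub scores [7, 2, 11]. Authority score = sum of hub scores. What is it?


Authority = sum of hub scores of in-linkers
In-link 1: hub score = 7
In-link 2: hub score = 2
In-link 3: hub score = 11
Authority = 7 + 2 + 11 = 20

20


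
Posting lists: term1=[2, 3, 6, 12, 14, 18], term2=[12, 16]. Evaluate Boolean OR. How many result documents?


Boolean OR: find union of posting lists
term1 docs: [2, 3, 6, 12, 14, 18]
term2 docs: [12, 16]
Union: [2, 3, 6, 12, 14, 16, 18]
|union| = 7

7


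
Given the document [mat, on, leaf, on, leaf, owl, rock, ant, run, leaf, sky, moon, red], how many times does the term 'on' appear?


Document has 13 words
Scanning for 'on':
Found at positions: [1, 3]
Count = 2

2


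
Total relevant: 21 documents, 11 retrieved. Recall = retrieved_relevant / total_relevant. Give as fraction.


Recall = retrieved_relevant / total_relevant
= 11 / 21
= 11 / (11 + 10)
= 11/21

11/21


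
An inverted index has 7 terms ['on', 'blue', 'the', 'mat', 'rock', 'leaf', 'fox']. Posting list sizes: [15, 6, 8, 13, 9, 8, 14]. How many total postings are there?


Summing posting list sizes:
'on': 15 postings
'blue': 6 postings
'the': 8 postings
'mat': 13 postings
'rock': 9 postings
'leaf': 8 postings
'fox': 14 postings
Total = 15 + 6 + 8 + 13 + 9 + 8 + 14 = 73

73


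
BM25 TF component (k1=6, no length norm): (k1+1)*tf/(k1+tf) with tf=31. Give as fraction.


BM25 TF component = (k1+1)*tf / (k1+tf)
k1 = 6, tf = 31
Numerator = (6+1)*31 = 217
Denominator = 6 + 31 = 37
= 217/37 = 217/37

217/37


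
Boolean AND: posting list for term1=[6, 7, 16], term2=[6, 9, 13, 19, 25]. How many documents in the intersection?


Boolean AND: find intersection of posting lists
term1 docs: [6, 7, 16]
term2 docs: [6, 9, 13, 19, 25]
Intersection: [6]
|intersection| = 1

1


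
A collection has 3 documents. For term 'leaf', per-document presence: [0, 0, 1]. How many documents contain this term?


Checking each document for 'leaf':
Doc 1: absent
Doc 2: absent
Doc 3: present
df = sum of presences = 0 + 0 + 1 = 1

1


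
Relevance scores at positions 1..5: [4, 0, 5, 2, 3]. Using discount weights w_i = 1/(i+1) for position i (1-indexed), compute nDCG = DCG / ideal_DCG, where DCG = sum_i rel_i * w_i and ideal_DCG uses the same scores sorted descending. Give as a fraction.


Position discount weights w_i = 1/(i+1) for i=1..5:
Weights = [1/2, 1/3, 1/4, 1/5, 1/6]
Actual relevance: [4, 0, 5, 2, 3]
DCG = 4/2 + 0/3 + 5/4 + 2/5 + 3/6 = 83/20
Ideal relevance (sorted desc): [5, 4, 3, 2, 0]
Ideal DCG = 5/2 + 4/3 + 3/4 + 2/5 + 0/6 = 299/60
nDCG = DCG / ideal_DCG = 83/20 / 299/60 = 249/299

249/299


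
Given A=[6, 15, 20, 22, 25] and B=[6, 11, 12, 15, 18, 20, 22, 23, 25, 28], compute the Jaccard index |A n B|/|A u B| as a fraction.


A intersect B = [6, 15, 20, 22, 25]
|A intersect B| = 5
A union B = [6, 11, 12, 15, 18, 20, 22, 23, 25, 28]
|A union B| = 10
Jaccard = 5/10 = 1/2

1/2


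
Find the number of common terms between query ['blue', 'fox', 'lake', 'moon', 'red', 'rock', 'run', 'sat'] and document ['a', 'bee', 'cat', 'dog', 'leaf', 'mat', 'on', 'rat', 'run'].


Query terms: ['blue', 'fox', 'lake', 'moon', 'red', 'rock', 'run', 'sat']
Document terms: ['a', 'bee', 'cat', 'dog', 'leaf', 'mat', 'on', 'rat', 'run']
Common terms: ['run']
Overlap count = 1

1


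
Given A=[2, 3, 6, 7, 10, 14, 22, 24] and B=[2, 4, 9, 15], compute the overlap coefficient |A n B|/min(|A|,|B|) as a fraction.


A intersect B = [2]
|A intersect B| = 1
min(|A|, |B|) = min(8, 4) = 4
Overlap = 1 / 4 = 1/4

1/4


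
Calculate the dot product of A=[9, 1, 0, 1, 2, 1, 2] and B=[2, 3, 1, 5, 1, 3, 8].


Dot product = sum of element-wise products
A[0]*B[0] = 9*2 = 18
A[1]*B[1] = 1*3 = 3
A[2]*B[2] = 0*1 = 0
A[3]*B[3] = 1*5 = 5
A[4]*B[4] = 2*1 = 2
A[5]*B[5] = 1*3 = 3
A[6]*B[6] = 2*8 = 16
Sum = 18 + 3 + 0 + 5 + 2 + 3 + 16 = 47

47


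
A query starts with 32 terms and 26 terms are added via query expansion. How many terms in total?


Original terms: 32
Expansion terms: 26
Total = 32 + 26 = 58

58


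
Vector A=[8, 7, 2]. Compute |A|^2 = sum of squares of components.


|A|^2 = sum of squared components
A[0]^2 = 8^2 = 64
A[1]^2 = 7^2 = 49
A[2]^2 = 2^2 = 4
Sum = 64 + 49 + 4 = 117

117


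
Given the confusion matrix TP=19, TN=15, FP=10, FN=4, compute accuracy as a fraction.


Accuracy = (TP + TN) / (TP + TN + FP + FN)
TP + TN = 19 + 15 = 34
Total = 19 + 15 + 10 + 4 = 48
Accuracy = 34 / 48 = 17/24

17/24


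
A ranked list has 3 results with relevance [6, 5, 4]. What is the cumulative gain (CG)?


Cumulative Gain = sum of relevance scores
Position 1: rel=6, running sum=6
Position 2: rel=5, running sum=11
Position 3: rel=4, running sum=15
CG = 15

15


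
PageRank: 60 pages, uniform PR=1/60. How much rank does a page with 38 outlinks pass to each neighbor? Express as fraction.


Initial PR = 1/60 = 1/60
Outlinks = 38
Contribution per link = PR / outlinks
= 1/60 / 38
= 1/2280

1/2280


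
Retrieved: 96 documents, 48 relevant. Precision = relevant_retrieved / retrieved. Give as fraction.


Precision = relevant_retrieved / total_retrieved
= 48 / 96
= 48 / (48 + 48)
= 1/2

1/2


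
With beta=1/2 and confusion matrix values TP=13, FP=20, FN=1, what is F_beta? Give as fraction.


P = TP/(TP+FP) = 13/33 = 13/33
R = TP/(TP+FN) = 13/14 = 13/14
beta^2 = 1/2^2 = 1/4
(1 + beta^2) = 5/4
Numerator = (1+beta^2)*P*R = 845/1848
Denominator = beta^2*P + R = 13/132 + 13/14 = 949/924
F_beta = 65/146

65/146


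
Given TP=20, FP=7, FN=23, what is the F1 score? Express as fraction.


F1 = 2 * P * R / (P + R)
P = TP/(TP+FP) = 20/27 = 20/27
R = TP/(TP+FN) = 20/43 = 20/43
2 * P * R = 2 * 20/27 * 20/43 = 800/1161
P + R = 20/27 + 20/43 = 1400/1161
F1 = 800/1161 / 1400/1161 = 4/7

4/7


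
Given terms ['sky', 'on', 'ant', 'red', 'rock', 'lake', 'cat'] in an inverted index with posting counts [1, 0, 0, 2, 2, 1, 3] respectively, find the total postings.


Summing posting list sizes:
'sky': 1 postings
'on': 0 postings
'ant': 0 postings
'red': 2 postings
'rock': 2 postings
'lake': 1 postings
'cat': 3 postings
Total = 1 + 0 + 0 + 2 + 2 + 1 + 3 = 9

9


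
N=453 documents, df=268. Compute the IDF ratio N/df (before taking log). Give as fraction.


IDF ratio = N / df
= 453 / 268
= 453/268

453/268


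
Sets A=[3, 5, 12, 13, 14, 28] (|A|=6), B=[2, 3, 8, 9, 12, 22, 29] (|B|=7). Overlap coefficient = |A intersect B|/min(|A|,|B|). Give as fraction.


A intersect B = [3, 12]
|A intersect B| = 2
min(|A|, |B|) = min(6, 7) = 6
Overlap = 2 / 6 = 1/3

1/3


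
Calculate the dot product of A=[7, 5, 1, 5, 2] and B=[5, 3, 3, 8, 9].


Dot product = sum of element-wise products
A[0]*B[0] = 7*5 = 35
A[1]*B[1] = 5*3 = 15
A[2]*B[2] = 1*3 = 3
A[3]*B[3] = 5*8 = 40
A[4]*B[4] = 2*9 = 18
Sum = 35 + 15 + 3 + 40 + 18 = 111

111


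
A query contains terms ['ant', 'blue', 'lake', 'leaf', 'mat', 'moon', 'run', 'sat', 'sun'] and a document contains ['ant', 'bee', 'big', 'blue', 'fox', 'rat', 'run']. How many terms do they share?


Query terms: ['ant', 'blue', 'lake', 'leaf', 'mat', 'moon', 'run', 'sat', 'sun']
Document terms: ['ant', 'bee', 'big', 'blue', 'fox', 'rat', 'run']
Common terms: ['ant', 'blue', 'run']
Overlap count = 3

3


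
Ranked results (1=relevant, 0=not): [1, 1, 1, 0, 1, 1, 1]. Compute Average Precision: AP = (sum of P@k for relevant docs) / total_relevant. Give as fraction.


Computing P@k for each relevant position:
Position 1: relevant, P@1 = 1/1 = 1
Position 2: relevant, P@2 = 2/2 = 1
Position 3: relevant, P@3 = 3/3 = 1
Position 4: not relevant
Position 5: relevant, P@5 = 4/5 = 4/5
Position 6: relevant, P@6 = 5/6 = 5/6
Position 7: relevant, P@7 = 6/7 = 6/7
Sum of P@k = 1 + 1 + 1 + 4/5 + 5/6 + 6/7 = 1153/210
AP = 1153/210 / 6 = 1153/1260

1153/1260


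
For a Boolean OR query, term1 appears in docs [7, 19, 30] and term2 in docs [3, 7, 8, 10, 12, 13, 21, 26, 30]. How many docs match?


Boolean OR: find union of posting lists
term1 docs: [7, 19, 30]
term2 docs: [3, 7, 8, 10, 12, 13, 21, 26, 30]
Union: [3, 7, 8, 10, 12, 13, 19, 21, 26, 30]
|union| = 10

10


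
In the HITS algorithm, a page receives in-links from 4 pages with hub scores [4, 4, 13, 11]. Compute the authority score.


Authority = sum of hub scores of in-linkers
In-link 1: hub score = 4
In-link 2: hub score = 4
In-link 3: hub score = 13
In-link 4: hub score = 11
Authority = 4 + 4 + 13 + 11 = 32

32


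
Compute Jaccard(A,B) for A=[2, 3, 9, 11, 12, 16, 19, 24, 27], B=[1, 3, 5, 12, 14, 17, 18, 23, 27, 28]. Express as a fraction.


A intersect B = [3, 12, 27]
|A intersect B| = 3
A union B = [1, 2, 3, 5, 9, 11, 12, 14, 16, 17, 18, 19, 23, 24, 27, 28]
|A union B| = 16
Jaccard = 3/16 = 3/16

3/16


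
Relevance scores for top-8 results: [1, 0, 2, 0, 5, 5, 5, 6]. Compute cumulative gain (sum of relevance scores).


Cumulative Gain = sum of relevance scores
Position 1: rel=1, running sum=1
Position 2: rel=0, running sum=1
Position 3: rel=2, running sum=3
Position 4: rel=0, running sum=3
Position 5: rel=5, running sum=8
Position 6: rel=5, running sum=13
Position 7: rel=5, running sum=18
Position 8: rel=6, running sum=24
CG = 24

24


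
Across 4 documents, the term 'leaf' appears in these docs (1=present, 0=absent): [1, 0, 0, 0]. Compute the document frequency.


Checking each document for 'leaf':
Doc 1: present
Doc 2: absent
Doc 3: absent
Doc 4: absent
df = sum of presences = 1 + 0 + 0 + 0 = 1

1


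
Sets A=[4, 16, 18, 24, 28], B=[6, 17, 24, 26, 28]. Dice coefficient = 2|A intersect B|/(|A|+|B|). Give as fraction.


A intersect B = [24, 28]
|A intersect B| = 2
|A| = 5, |B| = 5
Dice = 2*2 / (5+5)
= 4 / 10 = 2/5

2/5


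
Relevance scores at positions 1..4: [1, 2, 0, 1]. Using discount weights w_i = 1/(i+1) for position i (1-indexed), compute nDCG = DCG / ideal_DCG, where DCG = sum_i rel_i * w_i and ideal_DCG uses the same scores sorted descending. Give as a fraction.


Position discount weights w_i = 1/(i+1) for i=1..4:
Weights = [1/2, 1/3, 1/4, 1/5]
Actual relevance: [1, 2, 0, 1]
DCG = 1/2 + 2/3 + 0/4 + 1/5 = 41/30
Ideal relevance (sorted desc): [2, 1, 1, 0]
Ideal DCG = 2/2 + 1/3 + 1/4 + 0/5 = 19/12
nDCG = DCG / ideal_DCG = 41/30 / 19/12 = 82/95

82/95


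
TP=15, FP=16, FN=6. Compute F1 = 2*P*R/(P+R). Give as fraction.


F1 = 2 * P * R / (P + R)
P = TP/(TP+FP) = 15/31 = 15/31
R = TP/(TP+FN) = 15/21 = 5/7
2 * P * R = 2 * 15/31 * 5/7 = 150/217
P + R = 15/31 + 5/7 = 260/217
F1 = 150/217 / 260/217 = 15/26

15/26


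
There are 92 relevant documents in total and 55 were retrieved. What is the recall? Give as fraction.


Recall = retrieved_relevant / total_relevant
= 55 / 92
= 55 / (55 + 37)
= 55/92

55/92


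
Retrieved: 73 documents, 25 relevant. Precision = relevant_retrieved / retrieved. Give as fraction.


Precision = relevant_retrieved / total_retrieved
= 25 / 73
= 25 / (25 + 48)
= 25/73

25/73


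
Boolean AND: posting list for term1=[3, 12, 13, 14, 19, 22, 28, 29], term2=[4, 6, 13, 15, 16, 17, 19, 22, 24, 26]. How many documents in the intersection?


Boolean AND: find intersection of posting lists
term1 docs: [3, 12, 13, 14, 19, 22, 28, 29]
term2 docs: [4, 6, 13, 15, 16, 17, 19, 22, 24, 26]
Intersection: [13, 19, 22]
|intersection| = 3

3


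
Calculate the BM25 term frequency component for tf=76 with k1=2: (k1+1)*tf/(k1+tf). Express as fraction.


BM25 TF component = (k1+1)*tf / (k1+tf)
k1 = 2, tf = 76
Numerator = (2+1)*76 = 228
Denominator = 2 + 76 = 78
= 228/78 = 38/13

38/13


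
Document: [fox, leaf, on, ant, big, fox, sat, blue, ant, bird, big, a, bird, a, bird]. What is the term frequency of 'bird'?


Document has 15 words
Scanning for 'bird':
Found at positions: [9, 12, 14]
Count = 3

3


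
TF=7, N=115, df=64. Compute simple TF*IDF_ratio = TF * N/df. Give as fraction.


TF * (N/df)
= 7 * (115/64)
= 7 * 115/64
= 805/64

805/64


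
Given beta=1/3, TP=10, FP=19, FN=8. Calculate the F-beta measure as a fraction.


P = TP/(TP+FP) = 10/29 = 10/29
R = TP/(TP+FN) = 10/18 = 5/9
beta^2 = 1/3^2 = 1/9
(1 + beta^2) = 10/9
Numerator = (1+beta^2)*P*R = 500/2349
Denominator = beta^2*P + R = 10/261 + 5/9 = 155/261
F_beta = 100/279

100/279


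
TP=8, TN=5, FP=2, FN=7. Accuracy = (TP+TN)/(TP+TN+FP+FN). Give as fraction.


Accuracy = (TP + TN) / (TP + TN + FP + FN)
TP + TN = 8 + 5 = 13
Total = 8 + 5 + 2 + 7 = 22
Accuracy = 13 / 22 = 13/22

13/22


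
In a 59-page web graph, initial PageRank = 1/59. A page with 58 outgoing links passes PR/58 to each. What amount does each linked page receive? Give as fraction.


Initial PR = 1/59 = 1/59
Outlinks = 58
Contribution per link = PR / outlinks
= 1/59 / 58
= 1/3422

1/3422


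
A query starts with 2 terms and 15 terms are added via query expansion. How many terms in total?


Original terms: 2
Expansion terms: 15
Total = 2 + 15 = 17

17


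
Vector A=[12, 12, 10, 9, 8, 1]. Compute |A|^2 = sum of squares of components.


|A|^2 = sum of squared components
A[0]^2 = 12^2 = 144
A[1]^2 = 12^2 = 144
A[2]^2 = 10^2 = 100
A[3]^2 = 9^2 = 81
A[4]^2 = 8^2 = 64
A[5]^2 = 1^2 = 1
Sum = 144 + 144 + 100 + 81 + 64 + 1 = 534

534


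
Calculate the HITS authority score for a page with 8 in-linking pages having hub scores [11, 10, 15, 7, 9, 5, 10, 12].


Authority = sum of hub scores of in-linkers
In-link 1: hub score = 11
In-link 2: hub score = 10
In-link 3: hub score = 15
In-link 4: hub score = 7
In-link 5: hub score = 9
In-link 6: hub score = 5
In-link 7: hub score = 10
In-link 8: hub score = 12
Authority = 11 + 10 + 15 + 7 + 9 + 5 + 10 + 12 = 79

79


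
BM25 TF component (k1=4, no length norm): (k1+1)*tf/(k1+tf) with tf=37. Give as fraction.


BM25 TF component = (k1+1)*tf / (k1+tf)
k1 = 4, tf = 37
Numerator = (4+1)*37 = 185
Denominator = 4 + 37 = 41
= 185/41 = 185/41

185/41


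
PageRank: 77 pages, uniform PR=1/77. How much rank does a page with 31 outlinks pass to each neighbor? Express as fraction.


Initial PR = 1/77 = 1/77
Outlinks = 31
Contribution per link = PR / outlinks
= 1/77 / 31
= 1/2387

1/2387


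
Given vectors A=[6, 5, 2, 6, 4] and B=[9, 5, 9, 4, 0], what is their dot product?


Dot product = sum of element-wise products
A[0]*B[0] = 6*9 = 54
A[1]*B[1] = 5*5 = 25
A[2]*B[2] = 2*9 = 18
A[3]*B[3] = 6*4 = 24
A[4]*B[4] = 4*0 = 0
Sum = 54 + 25 + 18 + 24 + 0 = 121

121


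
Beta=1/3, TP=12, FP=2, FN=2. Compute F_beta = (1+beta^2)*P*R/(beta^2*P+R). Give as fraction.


P = TP/(TP+FP) = 12/14 = 6/7
R = TP/(TP+FN) = 12/14 = 6/7
beta^2 = 1/3^2 = 1/9
(1 + beta^2) = 10/9
Numerator = (1+beta^2)*P*R = 40/49
Denominator = beta^2*P + R = 2/21 + 6/7 = 20/21
F_beta = 6/7

6/7


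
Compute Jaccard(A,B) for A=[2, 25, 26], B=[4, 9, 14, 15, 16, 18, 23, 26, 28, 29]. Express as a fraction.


A intersect B = [26]
|A intersect B| = 1
A union B = [2, 4, 9, 14, 15, 16, 18, 23, 25, 26, 28, 29]
|A union B| = 12
Jaccard = 1/12 = 1/12

1/12


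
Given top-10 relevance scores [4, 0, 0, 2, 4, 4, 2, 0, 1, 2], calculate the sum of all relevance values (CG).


Cumulative Gain = sum of relevance scores
Position 1: rel=4, running sum=4
Position 2: rel=0, running sum=4
Position 3: rel=0, running sum=4
Position 4: rel=2, running sum=6
Position 5: rel=4, running sum=10
Position 6: rel=4, running sum=14
Position 7: rel=2, running sum=16
Position 8: rel=0, running sum=16
Position 9: rel=1, running sum=17
Position 10: rel=2, running sum=19
CG = 19

19


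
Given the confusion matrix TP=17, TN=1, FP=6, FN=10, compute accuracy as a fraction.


Accuracy = (TP + TN) / (TP + TN + FP + FN)
TP + TN = 17 + 1 = 18
Total = 17 + 1 + 6 + 10 = 34
Accuracy = 18 / 34 = 9/17

9/17


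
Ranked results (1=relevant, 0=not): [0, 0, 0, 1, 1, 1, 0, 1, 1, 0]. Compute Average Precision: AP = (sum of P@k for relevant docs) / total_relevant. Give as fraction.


Computing P@k for each relevant position:
Position 1: not relevant
Position 2: not relevant
Position 3: not relevant
Position 4: relevant, P@4 = 1/4 = 1/4
Position 5: relevant, P@5 = 2/5 = 2/5
Position 6: relevant, P@6 = 3/6 = 1/2
Position 7: not relevant
Position 8: relevant, P@8 = 4/8 = 1/2
Position 9: relevant, P@9 = 5/9 = 5/9
Position 10: not relevant
Sum of P@k = 1/4 + 2/5 + 1/2 + 1/2 + 5/9 = 397/180
AP = 397/180 / 5 = 397/900

397/900


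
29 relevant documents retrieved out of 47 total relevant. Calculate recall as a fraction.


Recall = retrieved_relevant / total_relevant
= 29 / 47
= 29 / (29 + 18)
= 29/47

29/47


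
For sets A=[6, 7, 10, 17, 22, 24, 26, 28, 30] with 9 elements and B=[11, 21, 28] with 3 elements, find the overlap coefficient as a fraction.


A intersect B = [28]
|A intersect B| = 1
min(|A|, |B|) = min(9, 3) = 3
Overlap = 1 / 3 = 1/3

1/3


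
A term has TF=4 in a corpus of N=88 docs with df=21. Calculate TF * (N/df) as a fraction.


TF * (N/df)
= 4 * (88/21)
= 4 * 88/21
= 352/21

352/21


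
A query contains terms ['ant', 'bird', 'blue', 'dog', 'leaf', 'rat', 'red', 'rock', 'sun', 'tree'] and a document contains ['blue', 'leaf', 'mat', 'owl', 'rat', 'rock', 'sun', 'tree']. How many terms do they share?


Query terms: ['ant', 'bird', 'blue', 'dog', 'leaf', 'rat', 'red', 'rock', 'sun', 'tree']
Document terms: ['blue', 'leaf', 'mat', 'owl', 'rat', 'rock', 'sun', 'tree']
Common terms: ['blue', 'leaf', 'rat', 'rock', 'sun', 'tree']
Overlap count = 6

6


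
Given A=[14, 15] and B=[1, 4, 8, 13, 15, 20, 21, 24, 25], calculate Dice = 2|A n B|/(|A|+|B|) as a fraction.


A intersect B = [15]
|A intersect B| = 1
|A| = 2, |B| = 9
Dice = 2*1 / (2+9)
= 2 / 11 = 2/11

2/11
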